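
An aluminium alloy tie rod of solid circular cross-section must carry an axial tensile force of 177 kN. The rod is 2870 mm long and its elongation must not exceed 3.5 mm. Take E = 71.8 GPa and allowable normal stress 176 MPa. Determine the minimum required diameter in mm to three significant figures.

Required area A ≥ P/σ_allow = 177000/176 = 1006 mm².
For a solid circular section, d ≥ √(4A/π) = 35.78 mm.
Elongation limit: A ≥ PL/(Eδ_allow) = 177000·2870/(71800·3.5) = 2021 mm² ⇒ d ≥ 50.73 mm.
The elongation limit governs.

50.7 mm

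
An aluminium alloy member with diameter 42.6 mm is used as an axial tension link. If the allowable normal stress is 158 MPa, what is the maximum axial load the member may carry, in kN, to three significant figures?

225 kN

A = 1425 mm².
P_max = σ_allow · A = 158 · 1425 = 225200 N = 225.2 kN.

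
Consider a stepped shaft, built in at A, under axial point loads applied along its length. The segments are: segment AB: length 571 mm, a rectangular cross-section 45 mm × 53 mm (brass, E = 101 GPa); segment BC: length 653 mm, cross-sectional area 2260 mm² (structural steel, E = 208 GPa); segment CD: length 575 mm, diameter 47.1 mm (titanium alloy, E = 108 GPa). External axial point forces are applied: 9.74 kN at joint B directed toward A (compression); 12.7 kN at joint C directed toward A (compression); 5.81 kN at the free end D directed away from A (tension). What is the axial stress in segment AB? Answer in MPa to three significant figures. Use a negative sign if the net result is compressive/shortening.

-6.97 MPa

Internal axial forces (sectioning from the free end, tension +): N_CD = 5.81 kN, N_BC = -6.89 kN, N_AB = -16.63 kN.
A_AB = 2385 mm².
σ_AB = N_AB/A_AB = -16630/2385 = -6.973 MPa.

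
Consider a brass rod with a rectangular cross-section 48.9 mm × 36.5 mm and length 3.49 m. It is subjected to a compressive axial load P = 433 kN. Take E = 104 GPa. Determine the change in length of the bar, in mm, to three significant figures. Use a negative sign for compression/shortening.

-8.14 mm

A = 1785 mm².
δ_mech = NL/(AE) = -433000·3490/(1785·104000) = -8.141 mm.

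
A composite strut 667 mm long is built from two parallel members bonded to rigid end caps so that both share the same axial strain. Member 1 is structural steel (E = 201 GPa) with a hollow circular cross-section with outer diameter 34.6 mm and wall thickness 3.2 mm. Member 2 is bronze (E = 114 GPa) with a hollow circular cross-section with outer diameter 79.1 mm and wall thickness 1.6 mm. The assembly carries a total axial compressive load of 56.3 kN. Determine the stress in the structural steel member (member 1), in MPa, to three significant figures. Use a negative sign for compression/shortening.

-105 MPa

A_1 = 315.7 mm².
A_2 = 389.6 mm².
Equal strain + equilibrium ⇒ each member carries load in proportion to AE: A₁E₁ = 63450000 N, A₂E₂ = 44410000 N, ΣAE = 107900000 N.
σ₁ = P·E₁/ΣAE = -56300·201000/107900000 = -104.9 MPa.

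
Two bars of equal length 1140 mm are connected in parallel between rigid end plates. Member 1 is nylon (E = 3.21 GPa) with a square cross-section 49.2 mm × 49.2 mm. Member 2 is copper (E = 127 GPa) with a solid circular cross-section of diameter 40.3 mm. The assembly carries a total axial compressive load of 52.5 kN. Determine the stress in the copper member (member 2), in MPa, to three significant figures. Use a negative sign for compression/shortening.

-39.3 MPa

A_1 = 2421 mm².
A_2 = 1276 mm².
Equal strain + equilibrium ⇒ each member carries load in proportion to AE: A₁E₁ = 7770000 N, A₂E₂ = 162000000 N, ΣAE = 169800000 N.
σ₂ = P·E₂/ΣAE = -52500·127000/169800000 = -39.27 MPa.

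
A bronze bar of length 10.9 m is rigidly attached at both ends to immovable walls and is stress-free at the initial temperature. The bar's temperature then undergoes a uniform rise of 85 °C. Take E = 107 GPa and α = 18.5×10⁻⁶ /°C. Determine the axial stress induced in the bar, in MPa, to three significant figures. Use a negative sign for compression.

-168 MPa

Free thermal expansion αLΔT = 18.5e-6 · 10900 · 85 = 17.14 mm.
The walls impose strain ε = −(17.14)/10900 = -1.5725e-03; σ = Eε = 107000 · -1.5725e-03 = -168.3 MPa.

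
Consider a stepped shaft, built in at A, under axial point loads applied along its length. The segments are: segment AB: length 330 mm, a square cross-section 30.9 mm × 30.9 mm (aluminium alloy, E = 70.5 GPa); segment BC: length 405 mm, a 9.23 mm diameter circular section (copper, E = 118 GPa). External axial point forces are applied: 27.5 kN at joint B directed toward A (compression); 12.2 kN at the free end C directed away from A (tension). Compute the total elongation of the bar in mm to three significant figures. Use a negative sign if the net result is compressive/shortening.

0.551 mm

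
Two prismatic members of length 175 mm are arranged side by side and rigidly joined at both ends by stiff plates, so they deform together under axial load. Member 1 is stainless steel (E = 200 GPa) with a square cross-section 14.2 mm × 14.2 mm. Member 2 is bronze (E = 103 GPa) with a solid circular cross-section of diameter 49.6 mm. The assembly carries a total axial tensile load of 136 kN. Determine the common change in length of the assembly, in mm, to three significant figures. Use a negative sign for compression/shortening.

A_1 = 201.6 mm².
A_2 = 1932 mm².
Equal strain + equilibrium ⇒ each member carries load in proportion to AE: A₁E₁ = 40330000 N, A₂E₂ = 199000000 N, ΣAE = 239300000 N.
δ = PL/ΣAE = 136000·175/239300000 = 0.09944 mm.

0.0994 mm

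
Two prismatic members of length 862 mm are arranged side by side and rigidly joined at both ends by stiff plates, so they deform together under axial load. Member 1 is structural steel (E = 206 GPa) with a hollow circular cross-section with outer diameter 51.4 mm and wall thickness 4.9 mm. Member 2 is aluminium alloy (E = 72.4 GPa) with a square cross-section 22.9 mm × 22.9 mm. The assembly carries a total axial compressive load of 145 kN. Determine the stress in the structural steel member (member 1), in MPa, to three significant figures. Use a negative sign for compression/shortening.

-161 MPa

A_1 = 715.8 mm².
A_2 = 524.4 mm².
Equal strain + equilibrium ⇒ each member carries load in proportion to AE: A₁E₁ = 147500000 N, A₂E₂ = 37970000 N, ΣAE = 185400000 N.
σ₁ = P·E₁/ΣAE = -145000·206000/185400000 = -161.1 MPa.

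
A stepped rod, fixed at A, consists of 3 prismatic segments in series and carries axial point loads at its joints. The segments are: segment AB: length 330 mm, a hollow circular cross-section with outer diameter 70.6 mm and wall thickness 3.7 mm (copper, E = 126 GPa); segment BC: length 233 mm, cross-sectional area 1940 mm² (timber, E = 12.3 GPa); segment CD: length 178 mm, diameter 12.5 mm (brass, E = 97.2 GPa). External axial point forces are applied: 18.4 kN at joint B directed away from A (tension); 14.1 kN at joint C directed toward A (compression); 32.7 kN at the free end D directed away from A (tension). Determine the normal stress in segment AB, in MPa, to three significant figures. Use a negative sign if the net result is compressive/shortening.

Internal axial forces (sectioning from the free end, tension +): N_CD = 32.7 kN, N_BC = 18.6 kN, N_AB = 37 kN.
A_AB = 777.6 mm².
σ_AB = N_AB/A_AB = 37000/777.6 = 47.58 MPa.

47.6 MPa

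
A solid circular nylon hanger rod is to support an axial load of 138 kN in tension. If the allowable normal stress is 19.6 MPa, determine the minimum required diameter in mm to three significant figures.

Required area A ≥ P/σ_allow = 138000/19.6 = 7041 mm².
For a solid circular section, d ≥ √(4A/π) = 94.68 mm.

94.7 mm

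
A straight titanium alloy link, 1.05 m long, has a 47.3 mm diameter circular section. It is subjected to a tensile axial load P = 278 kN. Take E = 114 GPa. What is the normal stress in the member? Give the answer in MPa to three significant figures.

158 MPa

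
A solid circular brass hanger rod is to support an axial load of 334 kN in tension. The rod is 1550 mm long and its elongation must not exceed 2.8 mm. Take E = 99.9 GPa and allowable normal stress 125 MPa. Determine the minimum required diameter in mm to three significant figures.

58.3 mm

Required area A ≥ P/σ_allow = 334000/125 = 2672 mm².
For a solid circular section, d ≥ √(4A/π) = 58.33 mm.
Elongation limit: A ≥ PL/(Eδ_allow) = 334000·1550/(99900·2.8) = 1851 mm² ⇒ d ≥ 48.54 mm.
The stress limit governs.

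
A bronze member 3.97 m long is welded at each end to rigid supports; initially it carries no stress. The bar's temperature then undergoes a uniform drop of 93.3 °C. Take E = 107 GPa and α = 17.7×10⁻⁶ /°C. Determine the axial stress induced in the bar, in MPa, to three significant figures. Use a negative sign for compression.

177 MPa

Free thermal expansion αLΔT = 17.7e-6 · 3970 · -93.3 = -6.556 mm.
The walls impose strain ε = −(-6.556)/3970 = 1.6514e-03; σ = Eε = 107000 · 1.6514e-03 = 176.7 MPa.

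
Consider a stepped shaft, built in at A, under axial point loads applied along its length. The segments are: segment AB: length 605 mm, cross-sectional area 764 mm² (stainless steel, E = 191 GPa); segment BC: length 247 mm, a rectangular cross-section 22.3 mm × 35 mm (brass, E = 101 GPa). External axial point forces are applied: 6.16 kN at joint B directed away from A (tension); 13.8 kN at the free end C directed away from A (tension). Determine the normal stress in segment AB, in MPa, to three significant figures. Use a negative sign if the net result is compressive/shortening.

Internal axial forces (sectioning from the free end, tension +): N_BC = 13.8 kN, N_AB = 19.96 kN.
σ_AB = N_AB/A_AB = 19960/764 = 26.13 MPa.

26.1 MPa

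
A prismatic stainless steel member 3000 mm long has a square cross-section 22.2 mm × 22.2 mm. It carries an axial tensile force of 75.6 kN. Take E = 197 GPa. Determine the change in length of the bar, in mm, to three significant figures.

2.34 mm

A = 492.8 mm².
δ_mech = NL/(AE) = 75600·3000/(492.8·197000) = 2.336 mm.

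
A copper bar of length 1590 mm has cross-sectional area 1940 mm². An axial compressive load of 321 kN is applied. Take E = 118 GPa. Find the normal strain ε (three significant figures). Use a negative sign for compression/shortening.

-0.00140

σ = N/A = -165.5 MPa; ε = σ/E = -165.5/118000 = -1.402e-03.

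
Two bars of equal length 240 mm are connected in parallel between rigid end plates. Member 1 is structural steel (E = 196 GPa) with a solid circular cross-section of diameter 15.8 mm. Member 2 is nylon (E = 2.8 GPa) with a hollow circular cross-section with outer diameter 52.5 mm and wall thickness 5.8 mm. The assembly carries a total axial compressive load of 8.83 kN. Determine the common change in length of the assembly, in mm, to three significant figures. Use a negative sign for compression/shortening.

A_1 = 196.1 mm².
A_2 = 850.9 mm².
Equal strain + equilibrium ⇒ each member carries load in proportion to AE: A₁E₁ = 38430000 N, A₂E₂ = 2383000 N, ΣAE = 40810000 N.
δ = PL/ΣAE = -8830·240/40810000 = -0.05193 mm.

-0.0519 mm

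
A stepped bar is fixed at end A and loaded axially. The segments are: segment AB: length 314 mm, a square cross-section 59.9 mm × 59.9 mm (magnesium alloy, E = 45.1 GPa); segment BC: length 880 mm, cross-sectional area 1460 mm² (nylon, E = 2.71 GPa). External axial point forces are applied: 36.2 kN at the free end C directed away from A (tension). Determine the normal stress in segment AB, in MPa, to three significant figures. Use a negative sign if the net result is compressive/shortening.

10.1 MPa

Internal axial forces (sectioning from the free end, tension +): N_BC = 36.2 kN, N_AB = 36.2 kN.
A_AB = 3588 mm².
σ_AB = N_AB/A_AB = 36200/3588 = 10.09 MPa.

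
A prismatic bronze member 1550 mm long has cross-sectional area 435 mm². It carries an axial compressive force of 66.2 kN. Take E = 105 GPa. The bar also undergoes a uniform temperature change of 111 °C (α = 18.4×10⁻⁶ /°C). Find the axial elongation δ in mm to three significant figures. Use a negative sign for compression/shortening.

δ_mech = NL/(AE) = -66200·1550/(435·105000) = -2.247 mm.
δ_thermal = αLΔT = 18.4e-6·1550·111 = 3.166 mm.
δ = δ_mech + δ_thermal = 0.9192 mm.

0.919 mm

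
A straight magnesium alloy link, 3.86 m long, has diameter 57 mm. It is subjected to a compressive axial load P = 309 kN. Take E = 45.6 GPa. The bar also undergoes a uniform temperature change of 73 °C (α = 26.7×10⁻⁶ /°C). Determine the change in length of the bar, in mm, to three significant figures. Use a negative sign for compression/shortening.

-2.73 mm

A = 2552 mm².
δ_mech = NL/(AE) = -309000·3860/(2552·45600) = -10.25 mm.
δ_thermal = αLΔT = 26.7e-6·3860·73 = 7.524 mm.
δ = δ_mech + δ_thermal = -2.727 mm.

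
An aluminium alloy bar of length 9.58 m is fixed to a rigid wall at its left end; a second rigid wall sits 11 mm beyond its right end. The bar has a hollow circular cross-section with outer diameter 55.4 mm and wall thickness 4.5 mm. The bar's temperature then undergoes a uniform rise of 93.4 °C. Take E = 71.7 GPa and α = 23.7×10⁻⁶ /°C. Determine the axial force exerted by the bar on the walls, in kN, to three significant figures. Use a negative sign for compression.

-55.0 kN

Free thermal expansion αLΔT = 23.7e-6 · 9580 · 93.4 = 21.21 mm.
The walls engage after the gap closes; constrained expansion = 21.21 − 11 = 10.21 mm.
The walls impose strain ε = −(10.21)/9580 = -1.0654e-03; σ = Eε = 71700 · -1.0654e-03 = -76.39 MPa.
Wall reaction R = σ·A = -76.39·719.6 = -54970 N = -54.97 kN.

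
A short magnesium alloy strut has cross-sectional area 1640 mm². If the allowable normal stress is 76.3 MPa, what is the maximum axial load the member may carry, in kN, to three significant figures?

125 kN

P_max = σ_allow · A = 76.3 · 1640 = 125100 N = 125.1 kN.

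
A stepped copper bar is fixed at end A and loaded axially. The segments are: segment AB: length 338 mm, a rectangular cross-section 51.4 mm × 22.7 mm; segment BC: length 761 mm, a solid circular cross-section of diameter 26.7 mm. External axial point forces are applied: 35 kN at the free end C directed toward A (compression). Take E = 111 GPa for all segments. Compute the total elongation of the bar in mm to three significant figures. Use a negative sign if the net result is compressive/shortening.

-0.520 mm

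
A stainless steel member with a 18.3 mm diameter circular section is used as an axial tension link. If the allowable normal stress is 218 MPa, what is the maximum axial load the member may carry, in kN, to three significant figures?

57.3 kN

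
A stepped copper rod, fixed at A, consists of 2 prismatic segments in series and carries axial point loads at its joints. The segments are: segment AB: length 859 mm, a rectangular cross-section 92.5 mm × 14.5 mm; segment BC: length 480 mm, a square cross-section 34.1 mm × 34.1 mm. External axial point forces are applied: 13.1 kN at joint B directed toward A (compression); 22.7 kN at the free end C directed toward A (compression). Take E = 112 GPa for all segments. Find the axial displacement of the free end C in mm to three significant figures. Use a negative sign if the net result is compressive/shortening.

Internal axial forces (sectioning from the free end, tension +): N_BC = -22.7 kN, N_AB = -35.8 kN.
A_AB = 1341 mm².
A_BC = 1163 mm².
δ_AB = -35800·859/(1341·112000) = -0.2047 mm
δ_BC = -22700·480/(1163·112000) = -0.08366 mm
δ = Σδ_i = -0.2884 mm.

-0.288 mm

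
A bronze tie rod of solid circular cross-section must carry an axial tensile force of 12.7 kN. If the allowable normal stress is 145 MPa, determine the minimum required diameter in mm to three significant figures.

Required area A ≥ P/σ_allow = 12700/145 = 87.59 mm².
For a solid circular section, d ≥ √(4A/π) = 10.56 mm.

10.6 mm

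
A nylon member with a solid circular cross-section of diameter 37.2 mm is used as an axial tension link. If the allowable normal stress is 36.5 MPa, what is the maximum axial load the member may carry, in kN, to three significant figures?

A = 1087 mm².
P_max = σ_allow · A = 36.5 · 1087 = 39670 N = 39.67 kN.

39.7 kN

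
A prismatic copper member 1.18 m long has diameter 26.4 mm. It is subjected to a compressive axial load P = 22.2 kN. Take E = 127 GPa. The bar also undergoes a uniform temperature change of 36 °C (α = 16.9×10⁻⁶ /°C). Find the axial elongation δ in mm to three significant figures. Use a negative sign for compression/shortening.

0.341 mm

A = 547.4 mm².
δ_mech = NL/(AE) = -22200·1180/(547.4·127000) = -0.3768 mm.
δ_thermal = αLΔT = 16.9e-6·1180·36 = 0.7179 mm.
δ = δ_mech + δ_thermal = 0.3411 mm.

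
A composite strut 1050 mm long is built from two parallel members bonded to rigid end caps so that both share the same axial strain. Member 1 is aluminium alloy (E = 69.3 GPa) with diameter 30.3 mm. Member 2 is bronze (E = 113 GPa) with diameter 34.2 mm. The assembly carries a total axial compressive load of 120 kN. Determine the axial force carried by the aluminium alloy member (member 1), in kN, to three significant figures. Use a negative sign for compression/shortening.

-39.0 kN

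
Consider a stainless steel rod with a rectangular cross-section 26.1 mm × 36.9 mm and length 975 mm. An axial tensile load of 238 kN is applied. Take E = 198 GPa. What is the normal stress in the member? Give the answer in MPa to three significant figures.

247 MPa

A = 963.1 mm².
σ = N/A = 238000/963.1 = 247.1 MPa.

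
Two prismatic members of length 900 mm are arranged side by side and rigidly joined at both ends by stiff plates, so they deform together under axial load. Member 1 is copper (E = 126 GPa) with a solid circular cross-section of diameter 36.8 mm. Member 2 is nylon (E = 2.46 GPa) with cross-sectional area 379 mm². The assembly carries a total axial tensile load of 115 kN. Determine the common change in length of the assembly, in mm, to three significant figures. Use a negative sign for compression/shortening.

0.767 mm

A_1 = 1064 mm².
Equal strain + equilibrium ⇒ each member carries load in proportion to AE: A₁E₁ = 134000000 N, A₂E₂ = 932300 N, ΣAE = 134900000 N.
δ = PL/ΣAE = 115000·900/134900000 = 0.767 mm.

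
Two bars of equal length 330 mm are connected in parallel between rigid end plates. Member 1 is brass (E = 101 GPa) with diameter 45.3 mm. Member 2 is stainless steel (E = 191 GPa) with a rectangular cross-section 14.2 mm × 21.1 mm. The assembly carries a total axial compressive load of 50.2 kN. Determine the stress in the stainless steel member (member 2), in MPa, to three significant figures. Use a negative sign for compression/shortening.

A_1 = 1612 mm².
A_2 = 299.6 mm².
Equal strain + equilibrium ⇒ each member carries load in proportion to AE: A₁E₁ = 162800000 N, A₂E₂ = 57230000 N, ΣAE = 220000000 N.
σ₂ = P·E₂/ΣAE = -50200·191000/220000000 = -43.58 MPa.

-43.6 MPa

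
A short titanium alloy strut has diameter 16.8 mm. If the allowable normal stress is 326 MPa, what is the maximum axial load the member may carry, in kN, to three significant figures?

A = 221.7 mm².
P_max = σ_allow · A = 326 · 221.7 = 72260 N = 72.26 kN.

72.3 kN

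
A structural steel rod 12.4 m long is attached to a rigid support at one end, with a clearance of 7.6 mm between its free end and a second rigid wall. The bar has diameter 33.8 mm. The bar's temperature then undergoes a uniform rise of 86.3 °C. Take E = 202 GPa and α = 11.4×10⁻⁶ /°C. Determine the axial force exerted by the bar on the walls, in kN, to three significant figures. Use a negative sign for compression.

-67.2 kN

Free thermal expansion αLΔT = 11.4e-6 · 12400 · 86.3 = 12.2 mm.
The walls engage after the gap closes; constrained expansion = 12.2 − 7.6 = 4.599 mm.
The walls impose strain ε = −(4.599)/12400 = -3.7092e-04; σ = Eε = 202000 · -3.7092e-04 = -74.93 MPa.
Wall reaction R = σ·A = -74.93·897.3 = -67230 N = -67.23 kN.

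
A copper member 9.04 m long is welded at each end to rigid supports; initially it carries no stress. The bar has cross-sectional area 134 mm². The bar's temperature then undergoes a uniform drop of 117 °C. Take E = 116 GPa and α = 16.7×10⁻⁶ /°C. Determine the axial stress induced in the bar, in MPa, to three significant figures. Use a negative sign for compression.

227 MPa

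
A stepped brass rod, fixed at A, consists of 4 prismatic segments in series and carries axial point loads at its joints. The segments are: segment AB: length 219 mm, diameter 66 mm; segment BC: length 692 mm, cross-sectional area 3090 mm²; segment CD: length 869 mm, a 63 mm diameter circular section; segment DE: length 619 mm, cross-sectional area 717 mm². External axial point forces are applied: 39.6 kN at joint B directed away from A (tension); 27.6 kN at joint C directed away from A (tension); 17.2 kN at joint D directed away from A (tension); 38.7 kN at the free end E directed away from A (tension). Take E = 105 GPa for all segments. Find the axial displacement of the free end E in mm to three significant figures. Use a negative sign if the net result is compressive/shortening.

Internal axial forces (sectioning from the free end, tension +): N_DE = 38.7 kN, N_CD = 55.9 kN, N_BC = 83.5 kN, N_AB = 123.1 kN.
A_AB = 3421 mm².
A_CD = 3117 mm².
δ_AB = 123100·219/(3421·105000) = 0.07505 mm
δ_BC = 83500·692/(3090·105000) = 0.1781 mm
δ_CD = 55900·869/(3117·105000) = 0.1484 mm
δ_DE = 38700·619/(717·105000) = 0.3182 mm
δ = Σδ_i = 0.7197 mm.

0.720 mm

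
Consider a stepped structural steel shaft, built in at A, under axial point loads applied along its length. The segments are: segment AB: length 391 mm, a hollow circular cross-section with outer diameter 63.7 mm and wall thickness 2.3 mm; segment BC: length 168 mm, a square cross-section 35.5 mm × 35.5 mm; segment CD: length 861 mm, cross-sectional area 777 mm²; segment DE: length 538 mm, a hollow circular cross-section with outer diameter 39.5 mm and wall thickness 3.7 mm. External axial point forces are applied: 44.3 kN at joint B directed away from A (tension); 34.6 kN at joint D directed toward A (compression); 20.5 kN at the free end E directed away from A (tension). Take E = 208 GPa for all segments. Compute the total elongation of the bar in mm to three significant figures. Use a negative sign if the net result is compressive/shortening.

Internal axial forces (sectioning from the free end, tension +): N_DE = 20.5 kN, N_CD = -14.1 kN, N_BC = -14.1 kN, N_AB = 30.2 kN.
A_AB = 443.7 mm².
A_BC = 1260 mm².
A_DE = 416.1 mm².
δ_AB = 30200·391/(443.7·208000) = 0.128 mm
δ_BC = -14100·168/(1260·208000) = -0.009037 mm
δ_CD = -14100·861/(777·208000) = -0.07512 mm
δ_DE = 20500·538/(416.1·208000) = 0.1274 mm
δ = Σδ_i = 0.1712 mm.

0.171 mm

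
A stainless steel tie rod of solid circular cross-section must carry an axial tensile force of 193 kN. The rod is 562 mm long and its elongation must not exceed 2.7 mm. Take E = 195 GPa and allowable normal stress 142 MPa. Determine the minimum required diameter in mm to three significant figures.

41.6 mm

Required area A ≥ P/σ_allow = 193000/142 = 1359 mm².
For a solid circular section, d ≥ √(4A/π) = 41.6 mm.
Elongation limit: A ≥ PL/(Eδ_allow) = 193000·562/(195000·2.7) = 206 mm² ⇒ d ≥ 16.2 mm.
The stress limit governs.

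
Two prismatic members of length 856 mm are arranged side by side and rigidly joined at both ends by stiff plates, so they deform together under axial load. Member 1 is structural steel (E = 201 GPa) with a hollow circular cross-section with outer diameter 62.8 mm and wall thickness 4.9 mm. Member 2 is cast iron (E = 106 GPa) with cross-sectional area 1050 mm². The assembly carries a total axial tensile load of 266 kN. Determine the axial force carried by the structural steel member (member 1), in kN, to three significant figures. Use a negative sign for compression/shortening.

A_1 = 891.3 mm².
Equal strain + equilibrium ⇒ each member carries load in proportion to AE: A₁E₁ = 179200000 N, A₂E₂ = 111300000 N, ΣAE = 290500000 N.
F₁ = P·A₁E₁/ΣAE = 266000·179200000/290500000 = 164100 N.

164 kN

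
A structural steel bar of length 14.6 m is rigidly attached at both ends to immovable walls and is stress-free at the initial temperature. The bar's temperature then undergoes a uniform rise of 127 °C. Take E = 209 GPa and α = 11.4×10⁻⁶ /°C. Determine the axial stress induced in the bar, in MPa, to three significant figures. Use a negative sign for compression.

Free thermal expansion αLΔT = 11.4e-6 · 14600 · 127 = 21.14 mm.
The walls impose strain ε = −(21.14)/14600 = -1.4478e-03; σ = Eε = 209000 · -1.4478e-03 = -302.6 MPa.

-303 MPa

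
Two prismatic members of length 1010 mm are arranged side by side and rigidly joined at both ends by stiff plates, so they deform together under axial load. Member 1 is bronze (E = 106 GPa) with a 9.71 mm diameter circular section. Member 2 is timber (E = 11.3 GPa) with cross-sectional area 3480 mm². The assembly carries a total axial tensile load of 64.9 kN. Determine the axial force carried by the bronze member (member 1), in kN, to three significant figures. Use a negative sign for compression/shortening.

A_1 = 74.05 mm².
Equal strain + equilibrium ⇒ each member carries load in proportion to AE: A₁E₁ = 7849000 N, A₂E₂ = 39320000 N, ΣAE = 47170000 N.
F₁ = P·A₁E₁/ΣAE = 64900·7849000/47170000 = 10800 N.

10.8 kN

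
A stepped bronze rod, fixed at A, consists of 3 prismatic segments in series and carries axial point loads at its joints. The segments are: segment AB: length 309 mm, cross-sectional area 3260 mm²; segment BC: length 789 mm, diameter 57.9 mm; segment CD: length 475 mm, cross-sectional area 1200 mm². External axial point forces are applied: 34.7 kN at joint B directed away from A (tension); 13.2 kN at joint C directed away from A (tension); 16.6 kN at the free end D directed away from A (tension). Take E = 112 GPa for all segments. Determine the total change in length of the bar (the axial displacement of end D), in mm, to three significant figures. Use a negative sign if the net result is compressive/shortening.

0.193 mm

Internal axial forces (sectioning from the free end, tension +): N_CD = 16.6 kN, N_BC = 29.8 kN, N_AB = 64.5 kN.
A_BC = 2633 mm².
δ_AB = 64500·309/(3260·112000) = 0.05459 mm
δ_BC = 29800·789/(2633·112000) = 0.07973 mm
δ_CD = 16600·475/(1200·112000) = 0.05867 mm
δ = Σδ_i = 0.193 mm.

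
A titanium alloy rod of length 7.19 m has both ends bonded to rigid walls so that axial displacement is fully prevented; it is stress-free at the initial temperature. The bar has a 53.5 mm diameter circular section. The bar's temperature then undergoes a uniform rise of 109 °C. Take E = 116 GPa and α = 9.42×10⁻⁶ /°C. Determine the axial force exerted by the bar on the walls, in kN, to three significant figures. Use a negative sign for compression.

-268 kN

Free thermal expansion αLΔT = 9.42e-6 · 7190 · 109 = 7.383 mm.
The walls impose strain ε = −(7.383)/7190 = -1.0268e-03; σ = Eε = 116000 · -1.0268e-03 = -119.1 MPa.
Wall reaction R = σ·A = -119.1·2248 = -267800 N = -267.8 kN.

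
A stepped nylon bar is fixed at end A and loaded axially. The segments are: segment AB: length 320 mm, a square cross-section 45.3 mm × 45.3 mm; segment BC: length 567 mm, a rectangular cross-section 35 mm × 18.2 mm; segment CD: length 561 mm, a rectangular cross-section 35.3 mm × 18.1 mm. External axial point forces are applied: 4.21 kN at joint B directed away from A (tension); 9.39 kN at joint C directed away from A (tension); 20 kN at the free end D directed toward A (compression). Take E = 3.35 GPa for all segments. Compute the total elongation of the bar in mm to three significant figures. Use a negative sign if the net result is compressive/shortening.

-8.36 mm

Internal axial forces (sectioning from the free end, tension +): N_CD = -20 kN, N_BC = -10.61 kN, N_AB = -6.4 kN.
A_AB = 2052 mm².
A_BC = 637 mm².
A_CD = 638.9 mm².
δ_AB = -6400·320/(2052·3350) = -0.2979 mm
δ_BC = -10610·567/(637·3350) = -2.819 mm
δ_CD = -20000·561/(638.9·3350) = -5.242 mm
δ = Σδ_i = -8.359 mm.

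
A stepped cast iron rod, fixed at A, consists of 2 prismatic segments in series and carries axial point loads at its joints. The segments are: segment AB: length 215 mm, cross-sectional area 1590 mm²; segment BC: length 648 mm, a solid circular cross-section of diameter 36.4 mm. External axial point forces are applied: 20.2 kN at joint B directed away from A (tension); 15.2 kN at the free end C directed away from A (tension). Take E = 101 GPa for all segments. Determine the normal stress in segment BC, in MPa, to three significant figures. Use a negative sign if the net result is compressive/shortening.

14.6 MPa

Internal axial forces (sectioning from the free end, tension +): N_BC = 15.2 kN, N_AB = 35.4 kN.
A_BC = 1041 mm².
σ_BC = N_BC/A_BC = 15200/1041 = 14.61 MPa.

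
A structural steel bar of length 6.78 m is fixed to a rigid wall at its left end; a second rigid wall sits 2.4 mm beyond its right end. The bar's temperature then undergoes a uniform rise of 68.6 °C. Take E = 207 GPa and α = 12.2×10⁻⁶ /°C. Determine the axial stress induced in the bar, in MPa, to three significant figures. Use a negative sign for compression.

Free thermal expansion αLΔT = 12.2e-6 · 6780 · 68.6 = 5.674 mm.
The walls engage after the gap closes; constrained expansion = 5.674 − 2.4 = 3.274 mm.
The walls impose strain ε = −(3.274)/6780 = -4.8294e-04; σ = Eε = 207000 · -4.8294e-04 = -99.97 MPa.

-100 MPa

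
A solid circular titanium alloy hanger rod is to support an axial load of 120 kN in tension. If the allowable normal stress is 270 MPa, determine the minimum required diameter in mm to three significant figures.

Required area A ≥ P/σ_allow = 120000/270 = 444.4 mm².
For a solid circular section, d ≥ √(4A/π) = 23.79 mm.

23.8 mm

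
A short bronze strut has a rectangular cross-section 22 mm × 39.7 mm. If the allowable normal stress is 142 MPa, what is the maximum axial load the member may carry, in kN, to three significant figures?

A = 873.4 mm².
P_max = σ_allow · A = 142 · 873.4 = 124000 N = 124 kN.

124 kN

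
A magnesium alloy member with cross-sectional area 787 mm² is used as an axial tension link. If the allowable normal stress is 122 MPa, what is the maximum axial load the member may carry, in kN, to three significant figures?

96.0 kN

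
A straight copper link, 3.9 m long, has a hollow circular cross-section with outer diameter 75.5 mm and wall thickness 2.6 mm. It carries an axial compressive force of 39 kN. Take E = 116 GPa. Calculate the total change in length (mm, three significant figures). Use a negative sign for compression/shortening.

-2.20 mm

A = 595.5 mm².
δ_mech = NL/(AE) = -39000·3900/(595.5·116000) = -2.202 mm.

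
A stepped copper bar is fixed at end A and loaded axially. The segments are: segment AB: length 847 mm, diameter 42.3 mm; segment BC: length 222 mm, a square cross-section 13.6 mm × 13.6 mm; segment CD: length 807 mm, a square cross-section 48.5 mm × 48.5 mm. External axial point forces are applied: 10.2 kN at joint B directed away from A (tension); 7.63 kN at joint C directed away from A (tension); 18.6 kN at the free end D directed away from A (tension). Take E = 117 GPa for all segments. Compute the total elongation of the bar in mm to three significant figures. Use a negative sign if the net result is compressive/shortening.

Internal axial forces (sectioning from the free end, tension +): N_CD = 18.6 kN, N_BC = 26.23 kN, N_AB = 36.43 kN.
A_AB = 1405 mm².
A_BC = 185 mm².
A_CD = 2352 mm².
δ_AB = 36430·847/(1405·117000) = 0.1877 mm
δ_BC = 26230·222/(185·117000) = 0.2691 mm
δ_CD = 18600·807/(2352·117000) = 0.05454 mm
δ = Σδ_i = 0.5113 mm.

0.511 mm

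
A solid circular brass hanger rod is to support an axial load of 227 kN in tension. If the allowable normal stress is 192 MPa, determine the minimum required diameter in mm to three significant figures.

38.8 mm

Required area A ≥ P/σ_allow = 227000/192 = 1182 mm².
For a solid circular section, d ≥ √(4A/π) = 38.8 mm.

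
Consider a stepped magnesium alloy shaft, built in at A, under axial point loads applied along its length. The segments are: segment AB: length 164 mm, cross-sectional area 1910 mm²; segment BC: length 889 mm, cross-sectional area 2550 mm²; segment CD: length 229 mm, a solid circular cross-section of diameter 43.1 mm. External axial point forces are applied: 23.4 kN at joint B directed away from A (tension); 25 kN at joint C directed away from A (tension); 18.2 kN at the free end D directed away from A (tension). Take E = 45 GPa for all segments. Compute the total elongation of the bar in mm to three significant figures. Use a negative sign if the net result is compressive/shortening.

0.525 mm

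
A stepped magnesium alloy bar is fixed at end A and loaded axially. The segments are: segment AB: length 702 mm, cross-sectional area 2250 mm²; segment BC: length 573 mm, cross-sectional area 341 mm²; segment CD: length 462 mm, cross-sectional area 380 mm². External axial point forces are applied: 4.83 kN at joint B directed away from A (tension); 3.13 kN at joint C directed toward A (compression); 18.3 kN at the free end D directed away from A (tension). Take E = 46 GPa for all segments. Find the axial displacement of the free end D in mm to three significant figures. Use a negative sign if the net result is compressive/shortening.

Internal axial forces (sectioning from the free end, tension +): N_CD = 18.3 kN, N_BC = 15.17 kN, N_AB = 20 kN.
δ_AB = 20000·702/(2250·46000) = 0.1357 mm
δ_BC = 15170·573/(341·46000) = 0.5542 mm
δ_CD = 18300·462/(380·46000) = 0.4837 mm
δ = Σδ_i = 1.173 mm.

1.17 mm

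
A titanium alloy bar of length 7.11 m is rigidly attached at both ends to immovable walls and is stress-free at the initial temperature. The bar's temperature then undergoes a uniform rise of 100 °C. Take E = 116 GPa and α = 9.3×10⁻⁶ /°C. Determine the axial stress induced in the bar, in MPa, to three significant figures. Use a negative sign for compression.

-108 MPa

Free thermal expansion αLΔT = 9.3e-6 · 7110 · 100 = 6.612 mm.
The walls impose strain ε = −(6.612)/7110 = -9.3000e-04; σ = Eε = 116000 · -9.3000e-04 = -107.9 MPa.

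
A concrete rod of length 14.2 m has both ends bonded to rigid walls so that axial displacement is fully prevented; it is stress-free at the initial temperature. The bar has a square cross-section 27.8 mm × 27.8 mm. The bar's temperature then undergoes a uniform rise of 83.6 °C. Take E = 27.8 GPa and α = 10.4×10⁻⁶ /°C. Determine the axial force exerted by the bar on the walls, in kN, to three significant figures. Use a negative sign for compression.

Free thermal expansion αLΔT = 10.4e-6 · 14200 · 83.6 = 12.35 mm.
The walls impose strain ε = −(12.35)/14200 = -8.6944e-04; σ = Eε = 27800 · -8.6944e-04 = -24.17 MPa.
Wall reaction R = σ·A = -24.17·772.8 = -18680 N = -18.68 kN.

-18.7 kN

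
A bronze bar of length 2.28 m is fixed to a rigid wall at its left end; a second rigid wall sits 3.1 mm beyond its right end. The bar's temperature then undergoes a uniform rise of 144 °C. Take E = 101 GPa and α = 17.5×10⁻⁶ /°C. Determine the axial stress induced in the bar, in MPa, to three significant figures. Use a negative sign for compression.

-117 MPa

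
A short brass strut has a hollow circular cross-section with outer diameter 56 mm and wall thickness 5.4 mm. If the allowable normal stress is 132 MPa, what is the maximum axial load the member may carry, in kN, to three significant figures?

A = 858.4 mm².
P_max = σ_allow · A = 132 · 858.4 = 113300 N = 113.3 kN.

113 kN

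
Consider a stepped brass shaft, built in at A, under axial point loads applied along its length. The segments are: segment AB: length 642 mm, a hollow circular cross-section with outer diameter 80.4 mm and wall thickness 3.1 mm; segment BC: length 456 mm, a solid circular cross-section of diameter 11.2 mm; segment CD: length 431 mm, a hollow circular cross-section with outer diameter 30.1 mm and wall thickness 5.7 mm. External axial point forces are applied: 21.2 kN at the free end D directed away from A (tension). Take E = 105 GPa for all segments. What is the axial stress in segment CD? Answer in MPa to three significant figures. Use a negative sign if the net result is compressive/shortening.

Internal axial forces (sectioning from the free end, tension +): N_CD = 21.2 kN, N_BC = 21.2 kN, N_AB = 21.2 kN.
A_CD = 436.9 mm².
σ_CD = N_CD/A_CD = 21200/436.9 = 48.52 MPa.

48.5 MPa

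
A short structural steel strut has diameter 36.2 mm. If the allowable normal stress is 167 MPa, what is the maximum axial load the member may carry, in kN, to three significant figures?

172 kN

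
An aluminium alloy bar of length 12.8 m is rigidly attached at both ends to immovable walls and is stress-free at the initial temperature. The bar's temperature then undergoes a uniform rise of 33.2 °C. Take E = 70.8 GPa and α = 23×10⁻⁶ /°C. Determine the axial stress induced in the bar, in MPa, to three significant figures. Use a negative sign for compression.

-54.1 MPa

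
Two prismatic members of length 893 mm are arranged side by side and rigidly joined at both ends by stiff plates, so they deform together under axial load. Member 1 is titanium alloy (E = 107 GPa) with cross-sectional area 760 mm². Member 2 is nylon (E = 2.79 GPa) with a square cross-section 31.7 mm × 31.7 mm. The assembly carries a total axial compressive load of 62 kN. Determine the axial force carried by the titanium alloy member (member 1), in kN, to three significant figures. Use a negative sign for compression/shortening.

A_2 = 1005 mm².
Equal strain + equilibrium ⇒ each member carries load in proportion to AE: A₁E₁ = 81320000 N, A₂E₂ = 2804000 N, ΣAE = 84120000 N.
F₁ = P·A₁E₁/ΣAE = -62000·81320000/84120000 = -59930 N.

-59.9 kN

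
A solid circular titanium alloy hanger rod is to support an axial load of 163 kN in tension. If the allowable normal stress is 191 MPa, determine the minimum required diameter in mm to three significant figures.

33.0 mm

Required area A ≥ P/σ_allow = 163000/191 = 853.4 mm².
For a solid circular section, d ≥ √(4A/π) = 32.96 mm.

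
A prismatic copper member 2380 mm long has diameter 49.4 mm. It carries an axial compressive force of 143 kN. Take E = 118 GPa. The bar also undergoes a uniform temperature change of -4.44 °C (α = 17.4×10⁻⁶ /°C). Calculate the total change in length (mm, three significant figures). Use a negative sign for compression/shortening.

-1.69 mm

A = 1917 mm².
δ_mech = NL/(AE) = -143000·2380/(1917·118000) = -1.505 mm.
δ_thermal = αLΔT = 17.4e-6·2380·-4.44 = -0.1839 mm.
δ = δ_mech + δ_thermal = -1.689 mm.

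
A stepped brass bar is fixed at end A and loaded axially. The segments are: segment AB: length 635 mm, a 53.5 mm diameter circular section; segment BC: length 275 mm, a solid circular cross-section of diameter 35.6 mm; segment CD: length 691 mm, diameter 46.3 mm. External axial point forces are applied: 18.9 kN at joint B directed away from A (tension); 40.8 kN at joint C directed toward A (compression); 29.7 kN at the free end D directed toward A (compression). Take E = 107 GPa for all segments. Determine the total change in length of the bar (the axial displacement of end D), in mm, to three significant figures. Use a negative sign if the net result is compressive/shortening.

-0.432 mm

Internal axial forces (sectioning from the free end, tension +): N_CD = -29.7 kN, N_BC = -70.5 kN, N_AB = -51.6 kN.
A_AB = 2248 mm².
A_BC = 995.4 mm².
A_CD = 1684 mm².
δ_AB = -51600·635/(2248·107000) = -0.1362 mm
δ_BC = -70500·275/(995.4·107000) = -0.182 mm
δ_CD = -29700·691/(1684·107000) = -0.1139 mm
δ = Σδ_i = -0.4322 mm.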